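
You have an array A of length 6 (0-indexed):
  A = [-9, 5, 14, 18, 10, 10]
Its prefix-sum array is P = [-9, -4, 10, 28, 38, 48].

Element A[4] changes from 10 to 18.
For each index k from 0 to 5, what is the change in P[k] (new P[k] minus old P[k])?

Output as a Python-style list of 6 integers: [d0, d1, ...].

Answer: [0, 0, 0, 0, 8, 8]

Derivation:
Element change: A[4] 10 -> 18, delta = 8
For k < 4: P[k] unchanged, delta_P[k] = 0
For k >= 4: P[k] shifts by exactly 8
Delta array: [0, 0, 0, 0, 8, 8]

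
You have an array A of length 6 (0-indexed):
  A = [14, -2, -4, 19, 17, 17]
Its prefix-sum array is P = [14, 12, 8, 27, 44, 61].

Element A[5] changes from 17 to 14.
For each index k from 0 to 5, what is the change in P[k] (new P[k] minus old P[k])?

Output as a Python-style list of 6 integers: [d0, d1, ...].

Element change: A[5] 17 -> 14, delta = -3
For k < 5: P[k] unchanged, delta_P[k] = 0
For k >= 5: P[k] shifts by exactly -3
Delta array: [0, 0, 0, 0, 0, -3]

Answer: [0, 0, 0, 0, 0, -3]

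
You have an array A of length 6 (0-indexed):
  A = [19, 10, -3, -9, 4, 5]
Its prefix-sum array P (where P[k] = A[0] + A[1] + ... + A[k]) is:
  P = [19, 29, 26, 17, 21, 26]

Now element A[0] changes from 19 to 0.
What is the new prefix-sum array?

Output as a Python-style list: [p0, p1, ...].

Change: A[0] 19 -> 0, delta = -19
P[k] for k < 0: unchanged (A[0] not included)
P[k] for k >= 0: shift by delta = -19
  P[0] = 19 + -19 = 0
  P[1] = 29 + -19 = 10
  P[2] = 26 + -19 = 7
  P[3] = 17 + -19 = -2
  P[4] = 21 + -19 = 2
  P[5] = 26 + -19 = 7

Answer: [0, 10, 7, -2, 2, 7]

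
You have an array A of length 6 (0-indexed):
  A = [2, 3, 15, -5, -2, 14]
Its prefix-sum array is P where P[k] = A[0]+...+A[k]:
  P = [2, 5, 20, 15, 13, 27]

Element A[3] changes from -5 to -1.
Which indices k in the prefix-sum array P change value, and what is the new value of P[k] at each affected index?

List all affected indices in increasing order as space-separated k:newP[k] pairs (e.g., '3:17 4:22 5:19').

Answer: 3:19 4:17 5:31

Derivation:
P[k] = A[0] + ... + A[k]
P[k] includes A[3] iff k >= 3
Affected indices: 3, 4, ..., 5; delta = 4
  P[3]: 15 + 4 = 19
  P[4]: 13 + 4 = 17
  P[5]: 27 + 4 = 31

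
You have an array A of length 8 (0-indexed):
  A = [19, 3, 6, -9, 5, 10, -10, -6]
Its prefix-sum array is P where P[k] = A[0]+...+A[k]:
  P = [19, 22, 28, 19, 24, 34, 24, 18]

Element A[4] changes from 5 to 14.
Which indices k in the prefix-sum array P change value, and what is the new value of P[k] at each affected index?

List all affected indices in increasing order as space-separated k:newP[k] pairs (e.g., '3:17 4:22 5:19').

Answer: 4:33 5:43 6:33 7:27

Derivation:
P[k] = A[0] + ... + A[k]
P[k] includes A[4] iff k >= 4
Affected indices: 4, 5, ..., 7; delta = 9
  P[4]: 24 + 9 = 33
  P[5]: 34 + 9 = 43
  P[6]: 24 + 9 = 33
  P[7]: 18 + 9 = 27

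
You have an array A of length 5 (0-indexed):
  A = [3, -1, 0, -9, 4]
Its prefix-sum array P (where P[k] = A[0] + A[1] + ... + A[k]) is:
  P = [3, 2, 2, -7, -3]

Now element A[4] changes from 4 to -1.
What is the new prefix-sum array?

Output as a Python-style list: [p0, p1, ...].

Change: A[4] 4 -> -1, delta = -5
P[k] for k < 4: unchanged (A[4] not included)
P[k] for k >= 4: shift by delta = -5
  P[0] = 3 + 0 = 3
  P[1] = 2 + 0 = 2
  P[2] = 2 + 0 = 2
  P[3] = -7 + 0 = -7
  P[4] = -3 + -5 = -8

Answer: [3, 2, 2, -7, -8]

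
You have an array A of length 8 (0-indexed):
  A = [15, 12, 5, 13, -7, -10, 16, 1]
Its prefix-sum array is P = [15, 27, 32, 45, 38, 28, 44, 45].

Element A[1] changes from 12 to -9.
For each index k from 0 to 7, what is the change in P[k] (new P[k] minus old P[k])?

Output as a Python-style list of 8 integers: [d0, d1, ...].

Answer: [0, -21, -21, -21, -21, -21, -21, -21]

Derivation:
Element change: A[1] 12 -> -9, delta = -21
For k < 1: P[k] unchanged, delta_P[k] = 0
For k >= 1: P[k] shifts by exactly -21
Delta array: [0, -21, -21, -21, -21, -21, -21, -21]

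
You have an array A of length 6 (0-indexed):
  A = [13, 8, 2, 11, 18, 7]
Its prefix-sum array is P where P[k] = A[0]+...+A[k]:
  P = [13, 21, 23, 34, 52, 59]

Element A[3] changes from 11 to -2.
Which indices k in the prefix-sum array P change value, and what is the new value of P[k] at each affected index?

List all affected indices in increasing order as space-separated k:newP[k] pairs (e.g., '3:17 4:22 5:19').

P[k] = A[0] + ... + A[k]
P[k] includes A[3] iff k >= 3
Affected indices: 3, 4, ..., 5; delta = -13
  P[3]: 34 + -13 = 21
  P[4]: 52 + -13 = 39
  P[5]: 59 + -13 = 46

Answer: 3:21 4:39 5:46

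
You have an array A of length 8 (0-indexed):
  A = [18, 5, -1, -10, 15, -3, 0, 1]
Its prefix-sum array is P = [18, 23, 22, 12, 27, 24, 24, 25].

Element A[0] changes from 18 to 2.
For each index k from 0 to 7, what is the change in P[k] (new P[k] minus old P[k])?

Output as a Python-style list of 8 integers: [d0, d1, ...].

Answer: [-16, -16, -16, -16, -16, -16, -16, -16]

Derivation:
Element change: A[0] 18 -> 2, delta = -16
For k < 0: P[k] unchanged, delta_P[k] = 0
For k >= 0: P[k] shifts by exactly -16
Delta array: [-16, -16, -16, -16, -16, -16, -16, -16]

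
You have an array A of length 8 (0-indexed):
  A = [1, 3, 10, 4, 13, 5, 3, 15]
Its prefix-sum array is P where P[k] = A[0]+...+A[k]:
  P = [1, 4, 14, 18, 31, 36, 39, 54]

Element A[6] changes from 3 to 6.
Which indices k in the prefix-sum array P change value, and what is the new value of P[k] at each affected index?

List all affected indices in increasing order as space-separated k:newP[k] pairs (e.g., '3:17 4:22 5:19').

P[k] = A[0] + ... + A[k]
P[k] includes A[6] iff k >= 6
Affected indices: 6, 7, ..., 7; delta = 3
  P[6]: 39 + 3 = 42
  P[7]: 54 + 3 = 57

Answer: 6:42 7:57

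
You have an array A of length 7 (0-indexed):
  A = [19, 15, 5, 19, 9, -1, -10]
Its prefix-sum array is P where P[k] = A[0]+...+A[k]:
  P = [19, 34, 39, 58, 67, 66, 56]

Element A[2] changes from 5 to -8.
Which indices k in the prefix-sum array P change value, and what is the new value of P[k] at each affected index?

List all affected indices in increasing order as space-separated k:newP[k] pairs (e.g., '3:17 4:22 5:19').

P[k] = A[0] + ... + A[k]
P[k] includes A[2] iff k >= 2
Affected indices: 2, 3, ..., 6; delta = -13
  P[2]: 39 + -13 = 26
  P[3]: 58 + -13 = 45
  P[4]: 67 + -13 = 54
  P[5]: 66 + -13 = 53
  P[6]: 56 + -13 = 43

Answer: 2:26 3:45 4:54 5:53 6:43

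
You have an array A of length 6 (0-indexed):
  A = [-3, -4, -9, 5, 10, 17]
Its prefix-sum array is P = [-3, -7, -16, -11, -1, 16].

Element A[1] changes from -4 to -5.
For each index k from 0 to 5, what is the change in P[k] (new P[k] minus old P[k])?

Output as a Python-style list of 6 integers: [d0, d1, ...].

Element change: A[1] -4 -> -5, delta = -1
For k < 1: P[k] unchanged, delta_P[k] = 0
For k >= 1: P[k] shifts by exactly -1
Delta array: [0, -1, -1, -1, -1, -1]

Answer: [0, -1, -1, -1, -1, -1]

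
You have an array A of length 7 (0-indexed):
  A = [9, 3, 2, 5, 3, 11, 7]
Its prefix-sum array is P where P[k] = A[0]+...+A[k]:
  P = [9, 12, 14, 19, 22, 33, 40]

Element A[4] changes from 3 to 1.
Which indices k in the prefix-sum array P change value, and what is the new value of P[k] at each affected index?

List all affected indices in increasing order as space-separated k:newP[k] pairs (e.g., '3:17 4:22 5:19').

Answer: 4:20 5:31 6:38

Derivation:
P[k] = A[0] + ... + A[k]
P[k] includes A[4] iff k >= 4
Affected indices: 4, 5, ..., 6; delta = -2
  P[4]: 22 + -2 = 20
  P[5]: 33 + -2 = 31
  P[6]: 40 + -2 = 38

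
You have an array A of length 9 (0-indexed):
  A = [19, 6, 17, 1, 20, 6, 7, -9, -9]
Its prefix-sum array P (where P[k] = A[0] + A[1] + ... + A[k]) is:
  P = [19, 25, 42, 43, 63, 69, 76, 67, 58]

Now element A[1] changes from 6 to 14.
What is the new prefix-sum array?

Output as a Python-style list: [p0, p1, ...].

Change: A[1] 6 -> 14, delta = 8
P[k] for k < 1: unchanged (A[1] not included)
P[k] for k >= 1: shift by delta = 8
  P[0] = 19 + 0 = 19
  P[1] = 25 + 8 = 33
  P[2] = 42 + 8 = 50
  P[3] = 43 + 8 = 51
  P[4] = 63 + 8 = 71
  P[5] = 69 + 8 = 77
  P[6] = 76 + 8 = 84
  P[7] = 67 + 8 = 75
  P[8] = 58 + 8 = 66

Answer: [19, 33, 50, 51, 71, 77, 84, 75, 66]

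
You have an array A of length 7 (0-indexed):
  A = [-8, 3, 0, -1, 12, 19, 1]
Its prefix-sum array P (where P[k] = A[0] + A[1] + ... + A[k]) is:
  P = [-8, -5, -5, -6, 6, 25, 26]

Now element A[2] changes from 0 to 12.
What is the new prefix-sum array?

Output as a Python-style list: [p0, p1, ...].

Answer: [-8, -5, 7, 6, 18, 37, 38]

Derivation:
Change: A[2] 0 -> 12, delta = 12
P[k] for k < 2: unchanged (A[2] not included)
P[k] for k >= 2: shift by delta = 12
  P[0] = -8 + 0 = -8
  P[1] = -5 + 0 = -5
  P[2] = -5 + 12 = 7
  P[3] = -6 + 12 = 6
  P[4] = 6 + 12 = 18
  P[5] = 25 + 12 = 37
  P[6] = 26 + 12 = 38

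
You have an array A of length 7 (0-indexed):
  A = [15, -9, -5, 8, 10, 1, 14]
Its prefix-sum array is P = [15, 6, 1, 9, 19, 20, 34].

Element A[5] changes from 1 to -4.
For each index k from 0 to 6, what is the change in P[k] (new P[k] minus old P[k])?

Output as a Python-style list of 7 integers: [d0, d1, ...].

Element change: A[5] 1 -> -4, delta = -5
For k < 5: P[k] unchanged, delta_P[k] = 0
For k >= 5: P[k] shifts by exactly -5
Delta array: [0, 0, 0, 0, 0, -5, -5]

Answer: [0, 0, 0, 0, 0, -5, -5]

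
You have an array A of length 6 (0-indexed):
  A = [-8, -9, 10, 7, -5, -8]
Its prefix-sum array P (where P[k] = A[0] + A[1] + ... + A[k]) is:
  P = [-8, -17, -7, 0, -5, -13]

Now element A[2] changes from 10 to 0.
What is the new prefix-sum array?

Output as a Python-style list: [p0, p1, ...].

Answer: [-8, -17, -17, -10, -15, -23]

Derivation:
Change: A[2] 10 -> 0, delta = -10
P[k] for k < 2: unchanged (A[2] not included)
P[k] for k >= 2: shift by delta = -10
  P[0] = -8 + 0 = -8
  P[1] = -17 + 0 = -17
  P[2] = -7 + -10 = -17
  P[3] = 0 + -10 = -10
  P[4] = -5 + -10 = -15
  P[5] = -13 + -10 = -23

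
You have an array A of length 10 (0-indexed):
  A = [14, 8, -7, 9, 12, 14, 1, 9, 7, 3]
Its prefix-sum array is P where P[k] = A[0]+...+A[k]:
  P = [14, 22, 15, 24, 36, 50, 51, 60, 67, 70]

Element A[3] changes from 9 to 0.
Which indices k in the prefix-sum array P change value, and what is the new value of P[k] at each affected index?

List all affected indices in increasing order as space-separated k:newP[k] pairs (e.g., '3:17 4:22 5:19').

Answer: 3:15 4:27 5:41 6:42 7:51 8:58 9:61

Derivation:
P[k] = A[0] + ... + A[k]
P[k] includes A[3] iff k >= 3
Affected indices: 3, 4, ..., 9; delta = -9
  P[3]: 24 + -9 = 15
  P[4]: 36 + -9 = 27
  P[5]: 50 + -9 = 41
  P[6]: 51 + -9 = 42
  P[7]: 60 + -9 = 51
  P[8]: 67 + -9 = 58
  P[9]: 70 + -9 = 61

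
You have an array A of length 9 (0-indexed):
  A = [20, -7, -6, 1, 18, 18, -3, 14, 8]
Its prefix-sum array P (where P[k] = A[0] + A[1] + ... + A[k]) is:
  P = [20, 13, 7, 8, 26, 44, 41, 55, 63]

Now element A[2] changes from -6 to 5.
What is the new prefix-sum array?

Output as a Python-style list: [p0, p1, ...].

Answer: [20, 13, 18, 19, 37, 55, 52, 66, 74]

Derivation:
Change: A[2] -6 -> 5, delta = 11
P[k] for k < 2: unchanged (A[2] not included)
P[k] for k >= 2: shift by delta = 11
  P[0] = 20 + 0 = 20
  P[1] = 13 + 0 = 13
  P[2] = 7 + 11 = 18
  P[3] = 8 + 11 = 19
  P[4] = 26 + 11 = 37
  P[5] = 44 + 11 = 55
  P[6] = 41 + 11 = 52
  P[7] = 55 + 11 = 66
  P[8] = 63 + 11 = 74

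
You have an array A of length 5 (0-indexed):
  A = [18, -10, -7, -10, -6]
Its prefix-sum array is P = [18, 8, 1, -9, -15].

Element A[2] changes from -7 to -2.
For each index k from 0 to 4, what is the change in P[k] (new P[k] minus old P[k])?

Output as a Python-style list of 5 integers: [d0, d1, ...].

Answer: [0, 0, 5, 5, 5]

Derivation:
Element change: A[2] -7 -> -2, delta = 5
For k < 2: P[k] unchanged, delta_P[k] = 0
For k >= 2: P[k] shifts by exactly 5
Delta array: [0, 0, 5, 5, 5]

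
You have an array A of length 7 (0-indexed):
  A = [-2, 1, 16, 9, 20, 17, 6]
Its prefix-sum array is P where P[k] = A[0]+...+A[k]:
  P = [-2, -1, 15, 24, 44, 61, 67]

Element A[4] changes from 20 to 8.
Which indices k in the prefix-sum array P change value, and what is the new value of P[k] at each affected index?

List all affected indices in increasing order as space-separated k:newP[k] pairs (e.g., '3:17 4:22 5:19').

P[k] = A[0] + ... + A[k]
P[k] includes A[4] iff k >= 4
Affected indices: 4, 5, ..., 6; delta = -12
  P[4]: 44 + -12 = 32
  P[5]: 61 + -12 = 49
  P[6]: 67 + -12 = 55

Answer: 4:32 5:49 6:55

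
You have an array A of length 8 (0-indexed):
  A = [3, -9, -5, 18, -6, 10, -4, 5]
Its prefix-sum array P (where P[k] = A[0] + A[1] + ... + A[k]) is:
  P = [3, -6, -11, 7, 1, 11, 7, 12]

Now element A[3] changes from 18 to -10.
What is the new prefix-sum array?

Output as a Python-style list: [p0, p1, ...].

Change: A[3] 18 -> -10, delta = -28
P[k] for k < 3: unchanged (A[3] not included)
P[k] for k >= 3: shift by delta = -28
  P[0] = 3 + 0 = 3
  P[1] = -6 + 0 = -6
  P[2] = -11 + 0 = -11
  P[3] = 7 + -28 = -21
  P[4] = 1 + -28 = -27
  P[5] = 11 + -28 = -17
  P[6] = 7 + -28 = -21
  P[7] = 12 + -28 = -16

Answer: [3, -6, -11, -21, -27, -17, -21, -16]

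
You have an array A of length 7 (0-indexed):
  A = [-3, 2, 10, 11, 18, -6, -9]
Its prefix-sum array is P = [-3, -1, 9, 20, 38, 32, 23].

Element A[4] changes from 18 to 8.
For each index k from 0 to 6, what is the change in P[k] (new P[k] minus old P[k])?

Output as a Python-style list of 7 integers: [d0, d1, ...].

Answer: [0, 0, 0, 0, -10, -10, -10]

Derivation:
Element change: A[4] 18 -> 8, delta = -10
For k < 4: P[k] unchanged, delta_P[k] = 0
For k >= 4: P[k] shifts by exactly -10
Delta array: [0, 0, 0, 0, -10, -10, -10]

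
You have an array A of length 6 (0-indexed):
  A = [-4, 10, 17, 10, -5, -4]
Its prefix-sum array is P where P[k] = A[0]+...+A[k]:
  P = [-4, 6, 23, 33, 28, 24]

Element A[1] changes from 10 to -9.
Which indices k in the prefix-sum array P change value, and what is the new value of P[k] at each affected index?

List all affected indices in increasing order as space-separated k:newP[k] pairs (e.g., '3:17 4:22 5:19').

P[k] = A[0] + ... + A[k]
P[k] includes A[1] iff k >= 1
Affected indices: 1, 2, ..., 5; delta = -19
  P[1]: 6 + -19 = -13
  P[2]: 23 + -19 = 4
  P[3]: 33 + -19 = 14
  P[4]: 28 + -19 = 9
  P[5]: 24 + -19 = 5

Answer: 1:-13 2:4 3:14 4:9 5:5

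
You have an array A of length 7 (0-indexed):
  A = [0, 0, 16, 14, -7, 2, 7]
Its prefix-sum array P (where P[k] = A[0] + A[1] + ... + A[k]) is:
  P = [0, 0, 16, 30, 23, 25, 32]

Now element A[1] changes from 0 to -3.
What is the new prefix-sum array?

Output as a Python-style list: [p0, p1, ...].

Answer: [0, -3, 13, 27, 20, 22, 29]

Derivation:
Change: A[1] 0 -> -3, delta = -3
P[k] for k < 1: unchanged (A[1] not included)
P[k] for k >= 1: shift by delta = -3
  P[0] = 0 + 0 = 0
  P[1] = 0 + -3 = -3
  P[2] = 16 + -3 = 13
  P[3] = 30 + -3 = 27
  P[4] = 23 + -3 = 20
  P[5] = 25 + -3 = 22
  P[6] = 32 + -3 = 29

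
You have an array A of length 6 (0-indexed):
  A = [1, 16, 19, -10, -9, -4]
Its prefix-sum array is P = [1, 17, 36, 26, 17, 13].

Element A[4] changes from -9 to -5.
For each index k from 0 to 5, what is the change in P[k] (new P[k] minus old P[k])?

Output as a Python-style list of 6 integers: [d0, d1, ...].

Element change: A[4] -9 -> -5, delta = 4
For k < 4: P[k] unchanged, delta_P[k] = 0
For k >= 4: P[k] shifts by exactly 4
Delta array: [0, 0, 0, 0, 4, 4]

Answer: [0, 0, 0, 0, 4, 4]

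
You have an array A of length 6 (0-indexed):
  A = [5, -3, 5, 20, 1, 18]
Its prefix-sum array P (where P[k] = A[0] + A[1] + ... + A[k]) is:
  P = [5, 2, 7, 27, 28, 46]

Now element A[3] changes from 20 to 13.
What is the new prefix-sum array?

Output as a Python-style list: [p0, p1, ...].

Answer: [5, 2, 7, 20, 21, 39]

Derivation:
Change: A[3] 20 -> 13, delta = -7
P[k] for k < 3: unchanged (A[3] not included)
P[k] for k >= 3: shift by delta = -7
  P[0] = 5 + 0 = 5
  P[1] = 2 + 0 = 2
  P[2] = 7 + 0 = 7
  P[3] = 27 + -7 = 20
  P[4] = 28 + -7 = 21
  P[5] = 46 + -7 = 39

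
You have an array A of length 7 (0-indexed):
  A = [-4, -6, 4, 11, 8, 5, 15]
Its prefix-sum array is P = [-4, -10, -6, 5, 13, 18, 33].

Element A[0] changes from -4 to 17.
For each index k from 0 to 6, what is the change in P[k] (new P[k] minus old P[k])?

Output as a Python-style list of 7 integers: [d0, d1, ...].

Answer: [21, 21, 21, 21, 21, 21, 21]

Derivation:
Element change: A[0] -4 -> 17, delta = 21
For k < 0: P[k] unchanged, delta_P[k] = 0
For k >= 0: P[k] shifts by exactly 21
Delta array: [21, 21, 21, 21, 21, 21, 21]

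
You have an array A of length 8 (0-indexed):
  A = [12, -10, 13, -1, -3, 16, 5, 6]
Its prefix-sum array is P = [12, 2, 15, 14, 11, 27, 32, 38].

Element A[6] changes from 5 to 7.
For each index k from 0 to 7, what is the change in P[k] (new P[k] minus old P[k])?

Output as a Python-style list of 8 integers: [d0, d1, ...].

Answer: [0, 0, 0, 0, 0, 0, 2, 2]

Derivation:
Element change: A[6] 5 -> 7, delta = 2
For k < 6: P[k] unchanged, delta_P[k] = 0
For k >= 6: P[k] shifts by exactly 2
Delta array: [0, 0, 0, 0, 0, 0, 2, 2]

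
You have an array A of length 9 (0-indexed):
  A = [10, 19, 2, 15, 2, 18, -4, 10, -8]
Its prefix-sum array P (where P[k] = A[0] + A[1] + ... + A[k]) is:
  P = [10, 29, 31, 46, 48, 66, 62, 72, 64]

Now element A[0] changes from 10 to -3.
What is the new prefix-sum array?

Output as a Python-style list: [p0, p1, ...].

Change: A[0] 10 -> -3, delta = -13
P[k] for k < 0: unchanged (A[0] not included)
P[k] for k >= 0: shift by delta = -13
  P[0] = 10 + -13 = -3
  P[1] = 29 + -13 = 16
  P[2] = 31 + -13 = 18
  P[3] = 46 + -13 = 33
  P[4] = 48 + -13 = 35
  P[5] = 66 + -13 = 53
  P[6] = 62 + -13 = 49
  P[7] = 72 + -13 = 59
  P[8] = 64 + -13 = 51

Answer: [-3, 16, 18, 33, 35, 53, 49, 59, 51]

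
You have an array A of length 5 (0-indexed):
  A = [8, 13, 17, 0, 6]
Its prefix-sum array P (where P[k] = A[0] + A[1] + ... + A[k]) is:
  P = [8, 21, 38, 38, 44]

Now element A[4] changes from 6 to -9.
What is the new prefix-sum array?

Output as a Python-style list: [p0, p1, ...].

Answer: [8, 21, 38, 38, 29]

Derivation:
Change: A[4] 6 -> -9, delta = -15
P[k] for k < 4: unchanged (A[4] not included)
P[k] for k >= 4: shift by delta = -15
  P[0] = 8 + 0 = 8
  P[1] = 21 + 0 = 21
  P[2] = 38 + 0 = 38
  P[3] = 38 + 0 = 38
  P[4] = 44 + -15 = 29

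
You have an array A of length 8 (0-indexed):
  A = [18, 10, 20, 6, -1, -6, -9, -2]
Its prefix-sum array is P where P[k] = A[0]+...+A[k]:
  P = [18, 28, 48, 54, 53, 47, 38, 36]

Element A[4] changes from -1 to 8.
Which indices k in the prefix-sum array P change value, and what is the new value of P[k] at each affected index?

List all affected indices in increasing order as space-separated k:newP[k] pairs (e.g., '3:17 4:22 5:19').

Answer: 4:62 5:56 6:47 7:45

Derivation:
P[k] = A[0] + ... + A[k]
P[k] includes A[4] iff k >= 4
Affected indices: 4, 5, ..., 7; delta = 9
  P[4]: 53 + 9 = 62
  P[5]: 47 + 9 = 56
  P[6]: 38 + 9 = 47
  P[7]: 36 + 9 = 45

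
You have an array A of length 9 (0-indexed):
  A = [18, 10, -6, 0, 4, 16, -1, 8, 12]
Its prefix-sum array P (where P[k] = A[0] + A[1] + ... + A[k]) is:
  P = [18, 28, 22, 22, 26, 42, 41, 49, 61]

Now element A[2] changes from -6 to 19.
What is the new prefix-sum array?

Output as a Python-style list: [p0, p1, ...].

Answer: [18, 28, 47, 47, 51, 67, 66, 74, 86]

Derivation:
Change: A[2] -6 -> 19, delta = 25
P[k] for k < 2: unchanged (A[2] not included)
P[k] for k >= 2: shift by delta = 25
  P[0] = 18 + 0 = 18
  P[1] = 28 + 0 = 28
  P[2] = 22 + 25 = 47
  P[3] = 22 + 25 = 47
  P[4] = 26 + 25 = 51
  P[5] = 42 + 25 = 67
  P[6] = 41 + 25 = 66
  P[7] = 49 + 25 = 74
  P[8] = 61 + 25 = 86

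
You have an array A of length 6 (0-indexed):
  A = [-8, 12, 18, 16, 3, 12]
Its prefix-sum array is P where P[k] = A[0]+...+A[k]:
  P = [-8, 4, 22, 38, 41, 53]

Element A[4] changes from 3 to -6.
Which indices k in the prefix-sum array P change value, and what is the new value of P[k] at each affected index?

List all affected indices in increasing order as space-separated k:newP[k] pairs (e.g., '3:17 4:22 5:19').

Answer: 4:32 5:44

Derivation:
P[k] = A[0] + ... + A[k]
P[k] includes A[4] iff k >= 4
Affected indices: 4, 5, ..., 5; delta = -9
  P[4]: 41 + -9 = 32
  P[5]: 53 + -9 = 44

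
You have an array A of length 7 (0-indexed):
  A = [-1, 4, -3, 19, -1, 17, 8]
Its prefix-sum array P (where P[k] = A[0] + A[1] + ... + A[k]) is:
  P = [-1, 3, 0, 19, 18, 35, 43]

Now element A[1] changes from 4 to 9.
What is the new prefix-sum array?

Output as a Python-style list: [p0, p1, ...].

Answer: [-1, 8, 5, 24, 23, 40, 48]

Derivation:
Change: A[1] 4 -> 9, delta = 5
P[k] for k < 1: unchanged (A[1] not included)
P[k] for k >= 1: shift by delta = 5
  P[0] = -1 + 0 = -1
  P[1] = 3 + 5 = 8
  P[2] = 0 + 5 = 5
  P[3] = 19 + 5 = 24
  P[4] = 18 + 5 = 23
  P[5] = 35 + 5 = 40
  P[6] = 43 + 5 = 48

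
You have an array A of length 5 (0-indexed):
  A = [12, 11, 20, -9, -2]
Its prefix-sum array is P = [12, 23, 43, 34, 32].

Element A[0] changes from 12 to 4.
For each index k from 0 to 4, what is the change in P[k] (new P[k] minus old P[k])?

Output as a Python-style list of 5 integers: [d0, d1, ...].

Answer: [-8, -8, -8, -8, -8]

Derivation:
Element change: A[0] 12 -> 4, delta = -8
For k < 0: P[k] unchanged, delta_P[k] = 0
For k >= 0: P[k] shifts by exactly -8
Delta array: [-8, -8, -8, -8, -8]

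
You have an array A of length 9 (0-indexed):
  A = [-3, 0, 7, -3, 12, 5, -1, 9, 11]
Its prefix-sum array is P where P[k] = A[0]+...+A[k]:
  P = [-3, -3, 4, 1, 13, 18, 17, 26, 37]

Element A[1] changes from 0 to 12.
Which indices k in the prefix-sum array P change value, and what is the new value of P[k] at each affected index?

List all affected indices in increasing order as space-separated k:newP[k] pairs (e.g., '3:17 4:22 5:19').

P[k] = A[0] + ... + A[k]
P[k] includes A[1] iff k >= 1
Affected indices: 1, 2, ..., 8; delta = 12
  P[1]: -3 + 12 = 9
  P[2]: 4 + 12 = 16
  P[3]: 1 + 12 = 13
  P[4]: 13 + 12 = 25
  P[5]: 18 + 12 = 30
  P[6]: 17 + 12 = 29
  P[7]: 26 + 12 = 38
  P[8]: 37 + 12 = 49

Answer: 1:9 2:16 3:13 4:25 5:30 6:29 7:38 8:49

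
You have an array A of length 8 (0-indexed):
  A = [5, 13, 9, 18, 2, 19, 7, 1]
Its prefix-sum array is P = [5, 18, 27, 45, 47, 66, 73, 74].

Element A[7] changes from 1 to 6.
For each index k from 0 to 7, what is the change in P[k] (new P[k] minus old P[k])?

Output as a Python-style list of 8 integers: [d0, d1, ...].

Element change: A[7] 1 -> 6, delta = 5
For k < 7: P[k] unchanged, delta_P[k] = 0
For k >= 7: P[k] shifts by exactly 5
Delta array: [0, 0, 0, 0, 0, 0, 0, 5]

Answer: [0, 0, 0, 0, 0, 0, 0, 5]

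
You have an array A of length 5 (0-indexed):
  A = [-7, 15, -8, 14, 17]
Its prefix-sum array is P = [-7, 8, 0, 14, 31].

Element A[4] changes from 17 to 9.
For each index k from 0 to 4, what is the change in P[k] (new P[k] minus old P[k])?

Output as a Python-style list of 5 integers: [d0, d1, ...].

Answer: [0, 0, 0, 0, -8]

Derivation:
Element change: A[4] 17 -> 9, delta = -8
For k < 4: P[k] unchanged, delta_P[k] = 0
For k >= 4: P[k] shifts by exactly -8
Delta array: [0, 0, 0, 0, -8]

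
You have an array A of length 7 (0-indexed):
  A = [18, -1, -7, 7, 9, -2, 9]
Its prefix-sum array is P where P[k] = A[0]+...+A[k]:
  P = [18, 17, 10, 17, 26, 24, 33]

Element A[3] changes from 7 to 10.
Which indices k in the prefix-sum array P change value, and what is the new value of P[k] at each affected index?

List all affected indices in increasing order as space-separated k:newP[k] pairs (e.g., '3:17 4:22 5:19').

P[k] = A[0] + ... + A[k]
P[k] includes A[3] iff k >= 3
Affected indices: 3, 4, ..., 6; delta = 3
  P[3]: 17 + 3 = 20
  P[4]: 26 + 3 = 29
  P[5]: 24 + 3 = 27
  P[6]: 33 + 3 = 36

Answer: 3:20 4:29 5:27 6:36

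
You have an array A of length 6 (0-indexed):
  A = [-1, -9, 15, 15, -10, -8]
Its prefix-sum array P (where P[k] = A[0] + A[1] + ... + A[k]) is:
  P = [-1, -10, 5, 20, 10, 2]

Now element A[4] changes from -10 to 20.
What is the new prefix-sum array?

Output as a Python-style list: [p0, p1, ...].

Change: A[4] -10 -> 20, delta = 30
P[k] for k < 4: unchanged (A[4] not included)
P[k] for k >= 4: shift by delta = 30
  P[0] = -1 + 0 = -1
  P[1] = -10 + 0 = -10
  P[2] = 5 + 0 = 5
  P[3] = 20 + 0 = 20
  P[4] = 10 + 30 = 40
  P[5] = 2 + 30 = 32

Answer: [-1, -10, 5, 20, 40, 32]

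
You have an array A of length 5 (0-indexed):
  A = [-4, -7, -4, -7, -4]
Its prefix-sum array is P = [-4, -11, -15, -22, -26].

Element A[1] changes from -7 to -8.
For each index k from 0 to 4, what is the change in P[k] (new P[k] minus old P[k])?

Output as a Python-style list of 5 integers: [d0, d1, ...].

Element change: A[1] -7 -> -8, delta = -1
For k < 1: P[k] unchanged, delta_P[k] = 0
For k >= 1: P[k] shifts by exactly -1
Delta array: [0, -1, -1, -1, -1]

Answer: [0, -1, -1, -1, -1]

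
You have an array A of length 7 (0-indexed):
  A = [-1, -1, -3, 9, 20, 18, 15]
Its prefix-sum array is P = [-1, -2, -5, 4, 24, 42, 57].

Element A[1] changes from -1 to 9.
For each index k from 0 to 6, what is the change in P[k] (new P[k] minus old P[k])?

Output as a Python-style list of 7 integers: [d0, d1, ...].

Element change: A[1] -1 -> 9, delta = 10
For k < 1: P[k] unchanged, delta_P[k] = 0
For k >= 1: P[k] shifts by exactly 10
Delta array: [0, 10, 10, 10, 10, 10, 10]

Answer: [0, 10, 10, 10, 10, 10, 10]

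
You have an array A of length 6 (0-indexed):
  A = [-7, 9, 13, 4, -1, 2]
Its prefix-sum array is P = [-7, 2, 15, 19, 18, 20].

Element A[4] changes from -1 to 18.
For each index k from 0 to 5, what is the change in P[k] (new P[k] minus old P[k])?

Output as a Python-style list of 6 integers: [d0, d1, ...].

Answer: [0, 0, 0, 0, 19, 19]

Derivation:
Element change: A[4] -1 -> 18, delta = 19
For k < 4: P[k] unchanged, delta_P[k] = 0
For k >= 4: P[k] shifts by exactly 19
Delta array: [0, 0, 0, 0, 19, 19]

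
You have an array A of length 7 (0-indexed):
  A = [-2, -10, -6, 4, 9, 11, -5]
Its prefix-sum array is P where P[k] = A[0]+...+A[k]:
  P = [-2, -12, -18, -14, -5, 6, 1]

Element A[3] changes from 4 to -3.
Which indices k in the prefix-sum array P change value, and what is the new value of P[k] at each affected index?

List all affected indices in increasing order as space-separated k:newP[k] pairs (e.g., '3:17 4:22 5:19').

P[k] = A[0] + ... + A[k]
P[k] includes A[3] iff k >= 3
Affected indices: 3, 4, ..., 6; delta = -7
  P[3]: -14 + -7 = -21
  P[4]: -5 + -7 = -12
  P[5]: 6 + -7 = -1
  P[6]: 1 + -7 = -6

Answer: 3:-21 4:-12 5:-1 6:-6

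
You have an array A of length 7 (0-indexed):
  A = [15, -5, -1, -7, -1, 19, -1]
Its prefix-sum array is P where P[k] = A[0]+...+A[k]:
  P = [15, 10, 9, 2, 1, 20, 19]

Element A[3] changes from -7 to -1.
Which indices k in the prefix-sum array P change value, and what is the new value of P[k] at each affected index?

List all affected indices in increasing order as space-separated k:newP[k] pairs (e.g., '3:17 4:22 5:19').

Answer: 3:8 4:7 5:26 6:25

Derivation:
P[k] = A[0] + ... + A[k]
P[k] includes A[3] iff k >= 3
Affected indices: 3, 4, ..., 6; delta = 6
  P[3]: 2 + 6 = 8
  P[4]: 1 + 6 = 7
  P[5]: 20 + 6 = 26
  P[6]: 19 + 6 = 25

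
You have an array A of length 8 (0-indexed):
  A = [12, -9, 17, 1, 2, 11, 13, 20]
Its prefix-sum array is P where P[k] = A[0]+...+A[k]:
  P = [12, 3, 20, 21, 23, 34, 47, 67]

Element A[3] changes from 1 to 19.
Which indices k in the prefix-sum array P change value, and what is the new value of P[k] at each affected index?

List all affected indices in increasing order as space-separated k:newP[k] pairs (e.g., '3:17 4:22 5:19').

P[k] = A[0] + ... + A[k]
P[k] includes A[3] iff k >= 3
Affected indices: 3, 4, ..., 7; delta = 18
  P[3]: 21 + 18 = 39
  P[4]: 23 + 18 = 41
  P[5]: 34 + 18 = 52
  P[6]: 47 + 18 = 65
  P[7]: 67 + 18 = 85

Answer: 3:39 4:41 5:52 6:65 7:85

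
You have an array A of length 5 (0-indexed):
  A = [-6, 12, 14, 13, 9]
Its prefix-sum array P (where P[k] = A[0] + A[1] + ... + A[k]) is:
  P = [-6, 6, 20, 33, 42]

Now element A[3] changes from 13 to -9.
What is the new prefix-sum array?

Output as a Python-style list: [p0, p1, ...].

Answer: [-6, 6, 20, 11, 20]

Derivation:
Change: A[3] 13 -> -9, delta = -22
P[k] for k < 3: unchanged (A[3] not included)
P[k] for k >= 3: shift by delta = -22
  P[0] = -6 + 0 = -6
  P[1] = 6 + 0 = 6
  P[2] = 20 + 0 = 20
  P[3] = 33 + -22 = 11
  P[4] = 42 + -22 = 20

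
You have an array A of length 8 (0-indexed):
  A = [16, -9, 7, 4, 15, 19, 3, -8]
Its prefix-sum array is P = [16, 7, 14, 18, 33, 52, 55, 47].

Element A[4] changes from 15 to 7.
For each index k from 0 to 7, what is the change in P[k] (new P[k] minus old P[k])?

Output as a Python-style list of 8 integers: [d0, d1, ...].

Answer: [0, 0, 0, 0, -8, -8, -8, -8]

Derivation:
Element change: A[4] 15 -> 7, delta = -8
For k < 4: P[k] unchanged, delta_P[k] = 0
For k >= 4: P[k] shifts by exactly -8
Delta array: [0, 0, 0, 0, -8, -8, -8, -8]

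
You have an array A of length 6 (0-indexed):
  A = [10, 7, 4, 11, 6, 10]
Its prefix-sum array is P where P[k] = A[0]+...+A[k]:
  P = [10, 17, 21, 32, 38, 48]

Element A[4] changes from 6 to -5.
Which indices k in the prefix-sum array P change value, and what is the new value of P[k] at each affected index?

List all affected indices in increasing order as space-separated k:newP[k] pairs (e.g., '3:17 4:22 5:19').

Answer: 4:27 5:37

Derivation:
P[k] = A[0] + ... + A[k]
P[k] includes A[4] iff k >= 4
Affected indices: 4, 5, ..., 5; delta = -11
  P[4]: 38 + -11 = 27
  P[5]: 48 + -11 = 37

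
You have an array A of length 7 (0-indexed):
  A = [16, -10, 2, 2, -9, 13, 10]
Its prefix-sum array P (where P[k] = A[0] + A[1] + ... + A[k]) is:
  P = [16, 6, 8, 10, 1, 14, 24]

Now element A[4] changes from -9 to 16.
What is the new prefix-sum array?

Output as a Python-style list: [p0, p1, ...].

Answer: [16, 6, 8, 10, 26, 39, 49]

Derivation:
Change: A[4] -9 -> 16, delta = 25
P[k] for k < 4: unchanged (A[4] not included)
P[k] for k >= 4: shift by delta = 25
  P[0] = 16 + 0 = 16
  P[1] = 6 + 0 = 6
  P[2] = 8 + 0 = 8
  P[3] = 10 + 0 = 10
  P[4] = 1 + 25 = 26
  P[5] = 14 + 25 = 39
  P[6] = 24 + 25 = 49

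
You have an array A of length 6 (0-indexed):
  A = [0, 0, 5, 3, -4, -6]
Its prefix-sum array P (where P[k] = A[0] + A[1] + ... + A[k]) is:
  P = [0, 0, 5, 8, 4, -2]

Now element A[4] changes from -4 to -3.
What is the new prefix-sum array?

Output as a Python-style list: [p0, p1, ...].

Change: A[4] -4 -> -3, delta = 1
P[k] for k < 4: unchanged (A[4] not included)
P[k] for k >= 4: shift by delta = 1
  P[0] = 0 + 0 = 0
  P[1] = 0 + 0 = 0
  P[2] = 5 + 0 = 5
  P[3] = 8 + 0 = 8
  P[4] = 4 + 1 = 5
  P[5] = -2 + 1 = -1

Answer: [0, 0, 5, 8, 5, -1]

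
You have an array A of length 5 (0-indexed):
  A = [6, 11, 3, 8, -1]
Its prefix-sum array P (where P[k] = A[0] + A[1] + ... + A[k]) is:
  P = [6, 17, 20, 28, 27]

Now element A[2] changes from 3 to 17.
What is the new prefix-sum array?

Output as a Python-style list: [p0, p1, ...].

Change: A[2] 3 -> 17, delta = 14
P[k] for k < 2: unchanged (A[2] not included)
P[k] for k >= 2: shift by delta = 14
  P[0] = 6 + 0 = 6
  P[1] = 17 + 0 = 17
  P[2] = 20 + 14 = 34
  P[3] = 28 + 14 = 42
  P[4] = 27 + 14 = 41

Answer: [6, 17, 34, 42, 41]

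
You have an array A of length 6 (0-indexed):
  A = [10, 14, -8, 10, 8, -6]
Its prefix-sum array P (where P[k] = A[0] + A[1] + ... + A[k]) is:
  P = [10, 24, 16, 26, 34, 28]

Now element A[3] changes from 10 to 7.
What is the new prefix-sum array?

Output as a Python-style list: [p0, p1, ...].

Answer: [10, 24, 16, 23, 31, 25]

Derivation:
Change: A[3] 10 -> 7, delta = -3
P[k] for k < 3: unchanged (A[3] not included)
P[k] for k >= 3: shift by delta = -3
  P[0] = 10 + 0 = 10
  P[1] = 24 + 0 = 24
  P[2] = 16 + 0 = 16
  P[3] = 26 + -3 = 23
  P[4] = 34 + -3 = 31
  P[5] = 28 + -3 = 25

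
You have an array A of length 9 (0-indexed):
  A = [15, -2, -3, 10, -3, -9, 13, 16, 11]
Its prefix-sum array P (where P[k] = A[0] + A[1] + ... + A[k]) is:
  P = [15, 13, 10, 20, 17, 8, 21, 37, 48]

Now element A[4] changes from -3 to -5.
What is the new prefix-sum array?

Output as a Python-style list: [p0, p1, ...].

Change: A[4] -3 -> -5, delta = -2
P[k] for k < 4: unchanged (A[4] not included)
P[k] for k >= 4: shift by delta = -2
  P[0] = 15 + 0 = 15
  P[1] = 13 + 0 = 13
  P[2] = 10 + 0 = 10
  P[3] = 20 + 0 = 20
  P[4] = 17 + -2 = 15
  P[5] = 8 + -2 = 6
  P[6] = 21 + -2 = 19
  P[7] = 37 + -2 = 35
  P[8] = 48 + -2 = 46

Answer: [15, 13, 10, 20, 15, 6, 19, 35, 46]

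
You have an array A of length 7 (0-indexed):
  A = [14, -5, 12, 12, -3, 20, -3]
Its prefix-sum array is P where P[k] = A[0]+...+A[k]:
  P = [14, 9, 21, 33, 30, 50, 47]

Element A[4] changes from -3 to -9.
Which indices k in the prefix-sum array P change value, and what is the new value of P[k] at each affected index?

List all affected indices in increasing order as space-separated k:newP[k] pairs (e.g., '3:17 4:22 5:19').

P[k] = A[0] + ... + A[k]
P[k] includes A[4] iff k >= 4
Affected indices: 4, 5, ..., 6; delta = -6
  P[4]: 30 + -6 = 24
  P[5]: 50 + -6 = 44
  P[6]: 47 + -6 = 41

Answer: 4:24 5:44 6:41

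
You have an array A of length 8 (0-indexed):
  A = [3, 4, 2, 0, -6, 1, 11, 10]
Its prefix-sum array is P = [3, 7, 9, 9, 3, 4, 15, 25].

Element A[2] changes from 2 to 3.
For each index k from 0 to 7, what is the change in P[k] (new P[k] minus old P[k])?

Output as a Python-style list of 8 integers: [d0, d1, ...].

Element change: A[2] 2 -> 3, delta = 1
For k < 2: P[k] unchanged, delta_P[k] = 0
For k >= 2: P[k] shifts by exactly 1
Delta array: [0, 0, 1, 1, 1, 1, 1, 1]

Answer: [0, 0, 1, 1, 1, 1, 1, 1]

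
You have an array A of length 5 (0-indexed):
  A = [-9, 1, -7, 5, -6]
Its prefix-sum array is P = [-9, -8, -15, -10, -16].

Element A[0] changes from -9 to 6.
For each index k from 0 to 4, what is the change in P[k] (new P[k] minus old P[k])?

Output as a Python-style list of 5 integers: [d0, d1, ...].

Element change: A[0] -9 -> 6, delta = 15
For k < 0: P[k] unchanged, delta_P[k] = 0
For k >= 0: P[k] shifts by exactly 15
Delta array: [15, 15, 15, 15, 15]

Answer: [15, 15, 15, 15, 15]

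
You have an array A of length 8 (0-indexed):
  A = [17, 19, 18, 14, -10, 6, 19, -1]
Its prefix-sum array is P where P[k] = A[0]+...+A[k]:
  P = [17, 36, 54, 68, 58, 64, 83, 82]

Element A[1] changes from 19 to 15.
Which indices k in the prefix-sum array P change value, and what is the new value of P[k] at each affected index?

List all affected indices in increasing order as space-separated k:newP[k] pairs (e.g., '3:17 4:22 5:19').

Answer: 1:32 2:50 3:64 4:54 5:60 6:79 7:78

Derivation:
P[k] = A[0] + ... + A[k]
P[k] includes A[1] iff k >= 1
Affected indices: 1, 2, ..., 7; delta = -4
  P[1]: 36 + -4 = 32
  P[2]: 54 + -4 = 50
  P[3]: 68 + -4 = 64
  P[4]: 58 + -4 = 54
  P[5]: 64 + -4 = 60
  P[6]: 83 + -4 = 79
  P[7]: 82 + -4 = 78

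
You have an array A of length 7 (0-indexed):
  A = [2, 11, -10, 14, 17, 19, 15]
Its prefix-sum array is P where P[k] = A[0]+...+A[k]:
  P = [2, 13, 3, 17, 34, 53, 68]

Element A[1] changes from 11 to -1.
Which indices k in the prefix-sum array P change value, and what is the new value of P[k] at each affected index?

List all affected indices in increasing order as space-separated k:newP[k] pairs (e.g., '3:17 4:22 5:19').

P[k] = A[0] + ... + A[k]
P[k] includes A[1] iff k >= 1
Affected indices: 1, 2, ..., 6; delta = -12
  P[1]: 13 + -12 = 1
  P[2]: 3 + -12 = -9
  P[3]: 17 + -12 = 5
  P[4]: 34 + -12 = 22
  P[5]: 53 + -12 = 41
  P[6]: 68 + -12 = 56

Answer: 1:1 2:-9 3:5 4:22 5:41 6:56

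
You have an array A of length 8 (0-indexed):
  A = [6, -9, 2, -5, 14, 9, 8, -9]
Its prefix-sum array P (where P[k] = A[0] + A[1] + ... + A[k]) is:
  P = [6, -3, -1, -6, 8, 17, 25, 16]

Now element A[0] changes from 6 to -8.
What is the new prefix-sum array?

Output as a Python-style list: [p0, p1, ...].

Change: A[0] 6 -> -8, delta = -14
P[k] for k < 0: unchanged (A[0] not included)
P[k] for k >= 0: shift by delta = -14
  P[0] = 6 + -14 = -8
  P[1] = -3 + -14 = -17
  P[2] = -1 + -14 = -15
  P[3] = -6 + -14 = -20
  P[4] = 8 + -14 = -6
  P[5] = 17 + -14 = 3
  P[6] = 25 + -14 = 11
  P[7] = 16 + -14 = 2

Answer: [-8, -17, -15, -20, -6, 3, 11, 2]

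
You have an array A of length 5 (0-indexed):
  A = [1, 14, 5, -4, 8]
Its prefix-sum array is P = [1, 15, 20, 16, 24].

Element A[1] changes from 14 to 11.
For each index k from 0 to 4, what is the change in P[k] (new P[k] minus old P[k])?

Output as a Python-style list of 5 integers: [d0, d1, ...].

Element change: A[1] 14 -> 11, delta = -3
For k < 1: P[k] unchanged, delta_P[k] = 0
For k >= 1: P[k] shifts by exactly -3
Delta array: [0, -3, -3, -3, -3]

Answer: [0, -3, -3, -3, -3]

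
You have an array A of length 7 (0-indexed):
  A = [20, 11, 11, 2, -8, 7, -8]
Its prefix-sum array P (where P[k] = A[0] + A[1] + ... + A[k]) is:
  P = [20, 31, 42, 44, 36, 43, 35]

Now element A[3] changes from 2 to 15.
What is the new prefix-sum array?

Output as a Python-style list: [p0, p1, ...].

Answer: [20, 31, 42, 57, 49, 56, 48]

Derivation:
Change: A[3] 2 -> 15, delta = 13
P[k] for k < 3: unchanged (A[3] not included)
P[k] for k >= 3: shift by delta = 13
  P[0] = 20 + 0 = 20
  P[1] = 31 + 0 = 31
  P[2] = 42 + 0 = 42
  P[3] = 44 + 13 = 57
  P[4] = 36 + 13 = 49
  P[5] = 43 + 13 = 56
  P[6] = 35 + 13 = 48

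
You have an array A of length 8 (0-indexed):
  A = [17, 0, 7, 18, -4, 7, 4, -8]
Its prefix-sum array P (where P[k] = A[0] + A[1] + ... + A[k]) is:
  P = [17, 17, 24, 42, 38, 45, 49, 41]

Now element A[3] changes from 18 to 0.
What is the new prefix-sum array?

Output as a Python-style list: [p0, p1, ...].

Answer: [17, 17, 24, 24, 20, 27, 31, 23]

Derivation:
Change: A[3] 18 -> 0, delta = -18
P[k] for k < 3: unchanged (A[3] not included)
P[k] for k >= 3: shift by delta = -18
  P[0] = 17 + 0 = 17
  P[1] = 17 + 0 = 17
  P[2] = 24 + 0 = 24
  P[3] = 42 + -18 = 24
  P[4] = 38 + -18 = 20
  P[5] = 45 + -18 = 27
  P[6] = 49 + -18 = 31
  P[7] = 41 + -18 = 23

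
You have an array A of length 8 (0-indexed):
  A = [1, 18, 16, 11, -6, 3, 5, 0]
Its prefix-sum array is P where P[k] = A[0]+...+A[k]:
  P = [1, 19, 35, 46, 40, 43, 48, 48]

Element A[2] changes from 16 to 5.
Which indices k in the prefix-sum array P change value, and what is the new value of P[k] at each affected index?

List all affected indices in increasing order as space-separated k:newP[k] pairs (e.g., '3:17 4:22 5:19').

Answer: 2:24 3:35 4:29 5:32 6:37 7:37

Derivation:
P[k] = A[0] + ... + A[k]
P[k] includes A[2] iff k >= 2
Affected indices: 2, 3, ..., 7; delta = -11
  P[2]: 35 + -11 = 24
  P[3]: 46 + -11 = 35
  P[4]: 40 + -11 = 29
  P[5]: 43 + -11 = 32
  P[6]: 48 + -11 = 37
  P[7]: 48 + -11 = 37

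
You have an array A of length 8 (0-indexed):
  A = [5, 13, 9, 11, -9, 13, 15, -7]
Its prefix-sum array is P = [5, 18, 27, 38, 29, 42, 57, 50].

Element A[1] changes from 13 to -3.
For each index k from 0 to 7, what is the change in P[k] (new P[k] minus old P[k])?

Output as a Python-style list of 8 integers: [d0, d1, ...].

Element change: A[1] 13 -> -3, delta = -16
For k < 1: P[k] unchanged, delta_P[k] = 0
For k >= 1: P[k] shifts by exactly -16
Delta array: [0, -16, -16, -16, -16, -16, -16, -16]

Answer: [0, -16, -16, -16, -16, -16, -16, -16]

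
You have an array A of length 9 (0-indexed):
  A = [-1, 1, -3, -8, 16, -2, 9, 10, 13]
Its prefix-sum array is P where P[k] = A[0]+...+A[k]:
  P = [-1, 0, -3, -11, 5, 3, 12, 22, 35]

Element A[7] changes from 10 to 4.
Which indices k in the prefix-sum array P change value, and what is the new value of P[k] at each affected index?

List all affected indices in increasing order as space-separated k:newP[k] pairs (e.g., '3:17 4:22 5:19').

P[k] = A[0] + ... + A[k]
P[k] includes A[7] iff k >= 7
Affected indices: 7, 8, ..., 8; delta = -6
  P[7]: 22 + -6 = 16
  P[8]: 35 + -6 = 29

Answer: 7:16 8:29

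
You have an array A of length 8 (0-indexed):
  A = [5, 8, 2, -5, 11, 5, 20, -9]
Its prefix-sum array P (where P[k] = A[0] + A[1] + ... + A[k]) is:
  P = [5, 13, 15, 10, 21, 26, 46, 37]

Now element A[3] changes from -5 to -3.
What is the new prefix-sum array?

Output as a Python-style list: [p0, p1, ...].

Answer: [5, 13, 15, 12, 23, 28, 48, 39]

Derivation:
Change: A[3] -5 -> -3, delta = 2
P[k] for k < 3: unchanged (A[3] not included)
P[k] for k >= 3: shift by delta = 2
  P[0] = 5 + 0 = 5
  P[1] = 13 + 0 = 13
  P[2] = 15 + 0 = 15
  P[3] = 10 + 2 = 12
  P[4] = 21 + 2 = 23
  P[5] = 26 + 2 = 28
  P[6] = 46 + 2 = 48
  P[7] = 37 + 2 = 39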